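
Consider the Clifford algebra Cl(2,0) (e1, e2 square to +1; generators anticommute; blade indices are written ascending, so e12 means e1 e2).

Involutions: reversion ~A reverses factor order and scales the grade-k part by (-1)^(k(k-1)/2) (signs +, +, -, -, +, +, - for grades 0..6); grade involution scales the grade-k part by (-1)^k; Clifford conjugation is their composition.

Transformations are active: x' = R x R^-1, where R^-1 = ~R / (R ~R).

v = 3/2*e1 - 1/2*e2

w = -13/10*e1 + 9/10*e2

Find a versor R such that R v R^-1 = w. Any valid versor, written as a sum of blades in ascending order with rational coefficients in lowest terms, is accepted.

Here q(v) = q(w) = 5/2; the classical choice R = v + w = 1/5*e1 + 2/5*e2 then realises v -> w under the sandwich.
Answer: 1/5*e1 + 2/5*e2


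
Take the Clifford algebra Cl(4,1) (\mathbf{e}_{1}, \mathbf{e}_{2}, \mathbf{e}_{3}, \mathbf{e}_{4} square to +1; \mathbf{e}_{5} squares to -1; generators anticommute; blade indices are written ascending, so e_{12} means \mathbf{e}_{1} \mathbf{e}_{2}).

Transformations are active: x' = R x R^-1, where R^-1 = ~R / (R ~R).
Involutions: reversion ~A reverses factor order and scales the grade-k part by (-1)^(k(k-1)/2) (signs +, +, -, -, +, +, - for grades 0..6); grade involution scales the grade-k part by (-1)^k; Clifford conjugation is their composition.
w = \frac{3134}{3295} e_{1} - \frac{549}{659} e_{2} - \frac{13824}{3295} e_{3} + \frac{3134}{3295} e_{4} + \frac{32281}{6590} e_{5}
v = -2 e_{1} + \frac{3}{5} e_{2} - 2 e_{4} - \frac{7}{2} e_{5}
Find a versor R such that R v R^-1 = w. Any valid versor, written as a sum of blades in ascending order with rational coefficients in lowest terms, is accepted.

Reasoning: v^2 = w^2 = -\frac{389}{100} since conjugation preserves the quadratic form; R = v + w = -\frac{3456}{3295} e_{1} - \frac{768}{3295} e_{2} - \frac{13824}{3295} e_{3} - \frac{3456}{3295} e_{4} + \frac{4608}{3295} e_{5} is then valid when invertible, keeping its own part and reversing (v - w)/2.
Answer: -\frac{3456}{3295} e_{1} - \frac{768}{3295} e_{2} - \frac{13824}{3295} e_{3} - \frac{3456}{3295} e_{4} + \frac{4608}{3295} e_{5}


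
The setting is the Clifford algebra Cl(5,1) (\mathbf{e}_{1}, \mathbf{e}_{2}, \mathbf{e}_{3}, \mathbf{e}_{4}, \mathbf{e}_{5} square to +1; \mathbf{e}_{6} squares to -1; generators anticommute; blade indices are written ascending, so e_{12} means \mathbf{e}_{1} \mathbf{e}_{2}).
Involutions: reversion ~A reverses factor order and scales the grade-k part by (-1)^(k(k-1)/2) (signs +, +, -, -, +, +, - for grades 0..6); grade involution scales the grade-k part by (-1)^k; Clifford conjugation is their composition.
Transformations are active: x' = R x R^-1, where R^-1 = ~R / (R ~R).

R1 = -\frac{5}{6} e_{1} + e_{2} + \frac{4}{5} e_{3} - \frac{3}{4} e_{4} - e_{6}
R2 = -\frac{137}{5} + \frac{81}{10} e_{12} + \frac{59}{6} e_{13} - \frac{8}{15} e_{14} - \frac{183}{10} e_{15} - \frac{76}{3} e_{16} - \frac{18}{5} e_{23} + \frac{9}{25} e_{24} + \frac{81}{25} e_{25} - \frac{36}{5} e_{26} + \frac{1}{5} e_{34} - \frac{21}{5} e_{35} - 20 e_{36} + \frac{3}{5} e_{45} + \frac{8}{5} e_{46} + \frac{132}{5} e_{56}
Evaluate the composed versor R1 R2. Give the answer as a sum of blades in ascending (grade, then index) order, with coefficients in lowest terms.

Distribute over the terms of R1 (each basis-blade product reordered to ascending indices, repeated generators contracted through their squares):
(-\frac{5}{6} e_{1}) R2 = \frac{137}{6} e_{1} - \frac{27}{4} e_{2} - \frac{295}{36} e_{3} + \frac{4}{9} e_{4} + \frac{61}{4} e_{5} + \frac{190}{9} e_{6} + 3 e_{123} - \frac{3}{10} e_{124} - \frac{27}{10} e_{125} + 6 e_{126} - \frac{1}{6} e_{134} + \frac{7}{2} e_{135} + \frac{50}{3} e_{136} - \frac{1}{2} e_{145} - \frac{4}{3} e_{146} - 22 e_{156}
(e_{2}) R2 = -\frac{81}{10} e_{1} - \frac{137}{5} e_{2} - \frac{18}{5} e_{3} + \frac{9}{25} e_{4} + \frac{81}{25} e_{5} - \frac{36}{5} e_{6} - \frac{59}{6} e_{123} + \frac{8}{15} e_{124} + \frac{183}{10} e_{125} + \frac{76}{3} e_{126} + \frac{1}{5} e_{234} - \frac{21}{5} e_{235} - 20 e_{236} + \frac{3}{5} e_{245} + \frac{8}{5} e_{246} + \frac{132}{5} e_{256}
(\frac{4}{5} e_{3}) R2 = -\frac{118}{15} e_{1} + \frac{72}{25} e_{2} - \frac{548}{25} e_{3} + \frac{4}{25} e_{4} - \frac{84}{25} e_{5} - 16 e_{6} + \frac{162}{25} e_{123} + \frac{32}{75} e_{134} + \frac{366}{25} e_{135} + \frac{304}{15} e_{136} - \frac{36}{125} e_{234} - \frac{324}{125} e_{235} + \frac{144}{25} e_{236} + \frac{12}{25} e_{345} + \frac{32}{25} e_{346} + \frac{528}{25} e_{356}
(-\frac{3}{4} e_{4}) R2 = -\frac{2}{5} e_{1} + \frac{27}{100} e_{2} + \frac{3}{20} e_{3} + \frac{411}{20} e_{4} - \frac{9}{20} e_{5} - \frac{6}{5} e_{6} - \frac{243}{40} e_{124} - \frac{59}{8} e_{134} - \frac{549}{40} e_{145} - 19 e_{146} + \frac{27}{10} e_{234} + \frac{243}{100} e_{245} - \frac{27}{5} e_{246} - \frac{63}{20} e_{345} - 15 e_{346} - \frac{99}{5} e_{456}
(-e_{6}) R2 = \frac{76}{3} e_{1} + \frac{36}{5} e_{2} + 20 e_{3} - \frac{8}{5} e_{4} - \frac{132}{5} e_{5} + \frac{137}{5} e_{6} - \frac{81}{10} e_{126} - \frac{59}{6} e_{136} + \frac{8}{15} e_{146} + \frac{183}{10} e_{156} + \frac{18}{5} e_{236} - \frac{9}{25} e_{246} - \frac{81}{25} e_{256} - \frac{1}{5} e_{346} + \frac{21}{5} e_{356} - \frac{3}{5} e_{456}
Summing the partial products and collecting blades:
Answer: \frac{159}{5} e_{1} - \frac{119}{5} e_{2} - \frac{3052}{225} e_{3} + \frac{17923}{900} e_{4} - \frac{293}{25} e_{5} + \frac{217}{9} e_{6} - \frac{53}{150} e_{123} - \frac{701}{120} e_{124} + \frac{78}{5} e_{125} + \frac{697}{30} e_{126} - \frac{1423}{200} e_{134} + \frac{907}{50} e_{135} + \frac{271}{10} e_{136} - \frac{569}{40} e_{145} - \frac{99}{5} e_{146} - \frac{37}{10} e_{156} + \frac{653}{250} e_{234} - \frac{849}{125} e_{235} - \frac{266}{25} e_{236} + \frac{303}{100} e_{245} - \frac{104}{25} e_{246} + \frac{579}{25} e_{256} - \frac{267}{100} e_{345} - \frac{348}{25} e_{346} + \frac{633}{25} e_{356} - \frac{102}{5} e_{456}


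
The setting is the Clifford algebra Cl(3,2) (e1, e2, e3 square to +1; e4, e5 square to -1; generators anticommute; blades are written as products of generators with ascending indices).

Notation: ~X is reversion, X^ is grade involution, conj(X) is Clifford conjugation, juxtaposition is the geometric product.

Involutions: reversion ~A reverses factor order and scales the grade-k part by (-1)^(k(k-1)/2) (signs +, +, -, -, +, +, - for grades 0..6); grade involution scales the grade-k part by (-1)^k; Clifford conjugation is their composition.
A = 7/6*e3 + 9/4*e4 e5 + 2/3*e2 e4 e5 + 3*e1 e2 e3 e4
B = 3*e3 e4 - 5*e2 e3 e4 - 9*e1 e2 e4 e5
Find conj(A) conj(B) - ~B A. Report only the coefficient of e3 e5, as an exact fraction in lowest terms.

first term: -21*e1 + 7/2*e4 - 117/4*e1 e2 - 35/6*e2 e4 - 283/12*e3 e5 + 37/4*e2 e3 e5 + 21/2*e1 e2 e3 e4 e5
second term: -9*e1 + 7/2*e4 + 45/4*e1 e2 - 35/6*e2 e4 + 365/12*e3 e5 - 37/4*e2 e3 e5 - 21/2*e1 e2 e3 e4 e5
Answer: -54


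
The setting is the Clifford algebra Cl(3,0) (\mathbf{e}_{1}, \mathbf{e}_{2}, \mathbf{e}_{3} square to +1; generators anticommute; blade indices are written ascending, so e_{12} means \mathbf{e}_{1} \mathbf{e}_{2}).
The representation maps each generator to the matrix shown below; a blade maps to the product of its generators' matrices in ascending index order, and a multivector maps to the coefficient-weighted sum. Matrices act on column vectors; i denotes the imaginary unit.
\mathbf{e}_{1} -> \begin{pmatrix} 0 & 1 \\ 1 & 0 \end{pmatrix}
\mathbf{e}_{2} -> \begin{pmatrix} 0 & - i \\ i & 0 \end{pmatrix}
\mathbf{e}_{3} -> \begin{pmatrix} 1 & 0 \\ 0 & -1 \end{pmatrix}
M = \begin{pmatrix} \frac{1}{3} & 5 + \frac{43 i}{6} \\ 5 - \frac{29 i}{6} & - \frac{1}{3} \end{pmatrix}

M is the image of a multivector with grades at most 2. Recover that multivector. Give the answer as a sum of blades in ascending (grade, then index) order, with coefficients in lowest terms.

Method: 1, rho(e_{1}), rho(e_{2}), rho(e_{3}) form a trace-orthogonal basis of the 2x2 complex matrices (tr(X Y) = 2 if X = Y, else 0), so M = m0*1 + m1*rho(e_{1}) + m2*rho(e_{2}) + m3*rho(e_{3}) with m0 = tr(M)/2 = 0, m1 = tr(M rho(e_{1}))/2 = 5 + \frac{7 i}{6}, m2 = tr(M rho(e_{2}))/2 = -6, m3 = tr(M rho(e_{3}))/2 = \frac{1}{3}.
Multiplying table entries, the bivector images are rho(e_{12}) = i*rho(e_{3}), rho(e_{13}) = -i*rho(e_{2}), rho(e_{23}) = i*rho(e_{1}); with real blade coefficients the real parts of m0..m3 are the coefficients of 1, e_{1}, e_{2}, e_{3} and the imaginary parts give the bivectors (e_{23}: Im m1, e_{13}: -Im m2, e_{12}: Im m3).
Answer: 5 e_{1} - 6 e_{2} + \frac{1}{3} e_{3} + \frac{7}{6} e_{23}


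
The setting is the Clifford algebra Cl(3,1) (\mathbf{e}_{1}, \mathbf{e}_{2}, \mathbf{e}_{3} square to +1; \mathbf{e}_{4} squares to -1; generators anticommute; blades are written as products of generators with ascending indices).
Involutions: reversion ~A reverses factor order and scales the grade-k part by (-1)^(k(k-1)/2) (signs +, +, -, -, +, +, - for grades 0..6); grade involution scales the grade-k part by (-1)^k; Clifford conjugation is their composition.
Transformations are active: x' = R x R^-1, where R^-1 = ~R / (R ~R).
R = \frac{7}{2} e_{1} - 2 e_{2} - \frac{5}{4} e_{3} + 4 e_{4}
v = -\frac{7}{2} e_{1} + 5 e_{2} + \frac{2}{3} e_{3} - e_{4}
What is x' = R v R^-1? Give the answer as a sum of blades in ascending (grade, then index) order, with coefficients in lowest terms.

~R = \frac{7}{2} e_{1} - 2 e_{2} - \frac{5}{4} e_{3} + 4 e_{4}, and R ~R = \frac{29}{16}, so R^-1 = ~R / (\frac{29}{16}).
R v = -\frac{229}{12} + \frac{21}{2} e_{1} e_{2} - \frac{49}{24} e_{1} e_{3} + \frac{21}{2} e_{1} e_{4} + \frac{59}{12} e_{2} e_{3} - 18 e_{2} e_{4} - \frac{17}{12} e_{3} e_{4}
Answer: -\frac{12215}{174} e_{1} + \frac{3229}{87} e_{2} + \frac{744}{29} e_{3} - \frac{7241}{87} e_{4}


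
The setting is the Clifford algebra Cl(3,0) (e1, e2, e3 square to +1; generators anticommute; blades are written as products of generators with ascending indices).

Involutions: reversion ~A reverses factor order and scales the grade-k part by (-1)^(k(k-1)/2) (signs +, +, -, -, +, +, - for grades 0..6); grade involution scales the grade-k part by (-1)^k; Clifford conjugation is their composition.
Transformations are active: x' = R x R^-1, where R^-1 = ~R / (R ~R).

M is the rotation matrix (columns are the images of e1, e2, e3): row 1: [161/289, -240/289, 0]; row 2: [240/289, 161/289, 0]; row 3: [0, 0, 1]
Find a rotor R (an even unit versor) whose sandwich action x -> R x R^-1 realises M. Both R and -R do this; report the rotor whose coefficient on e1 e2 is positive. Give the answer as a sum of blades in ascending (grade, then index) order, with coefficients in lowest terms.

Method: write R = a + b12*e1 e2 + b13*e1 e3 + b23*e2 e3 with a^2 + b12^2 + b13^2 + b23^2 = 1 (so R^-1 = ~R). Expanding the columns R e_j ~R gives tr M = 4a^2 - 1 and, from the antisymmetric part, M21 - M12 = -4a*b12, M13 - M31 = 4a*b13, M32 - M23 = -4a*b23.
Here tr M = 611/289, so a^2 = (1 + tr M)/4 = 225/289 and a = ±15/17. Taking a = 15/17: M21 - M12 = 480/289, M13 - M31 = 0, M32 - M23 = 0, giving b12 = -8/17, b13 = 0, b23 = 0, i.e. R = 15/17 - 8/17*e1 e2.
Its e1 e2 coefficient is negative, so report the other preimage -R.
Answer: -15/17 + 8/17*e1 e2. Note: both R and -R realise this M (trace 611/289); the covering map identifies them, and the e1 e2-coefficient sign is the tie-breaker.


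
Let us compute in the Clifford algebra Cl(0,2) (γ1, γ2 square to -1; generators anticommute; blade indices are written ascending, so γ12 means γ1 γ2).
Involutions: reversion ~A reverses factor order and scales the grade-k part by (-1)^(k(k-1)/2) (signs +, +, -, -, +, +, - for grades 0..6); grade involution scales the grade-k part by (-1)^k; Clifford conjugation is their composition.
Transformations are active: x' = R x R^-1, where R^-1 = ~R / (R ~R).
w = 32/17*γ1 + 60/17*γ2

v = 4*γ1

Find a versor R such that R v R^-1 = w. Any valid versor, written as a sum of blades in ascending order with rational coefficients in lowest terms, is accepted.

Construction: equal norms (both -16) license R = v + w = 100/17*γ1 + 60/17*γ2 — nothing changes along that direction, while (v - w)/2 changes sign, so v maps onto w.
Answer: 100/17*γ1 + 60/17*γ2


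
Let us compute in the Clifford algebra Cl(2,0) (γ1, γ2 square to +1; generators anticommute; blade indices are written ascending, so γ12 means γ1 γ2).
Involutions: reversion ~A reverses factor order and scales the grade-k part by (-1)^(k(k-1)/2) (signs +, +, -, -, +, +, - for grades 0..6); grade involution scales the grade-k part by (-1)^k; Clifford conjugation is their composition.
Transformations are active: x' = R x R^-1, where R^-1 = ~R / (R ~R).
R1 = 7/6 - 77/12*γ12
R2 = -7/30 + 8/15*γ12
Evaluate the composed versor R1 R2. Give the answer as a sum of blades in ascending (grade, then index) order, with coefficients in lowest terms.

Distribute over the terms of R1 (each basis-blade product reordered to ascending indices, repeated generators contracted through their squares):
(7/6) R2 = -49/180 + 28/45*γ12
(-77/12*γ12) R2 = 154/45 + 539/360*γ12
Summing the partial products and collecting blades:
Answer: 63/20 + 763/360*γ12


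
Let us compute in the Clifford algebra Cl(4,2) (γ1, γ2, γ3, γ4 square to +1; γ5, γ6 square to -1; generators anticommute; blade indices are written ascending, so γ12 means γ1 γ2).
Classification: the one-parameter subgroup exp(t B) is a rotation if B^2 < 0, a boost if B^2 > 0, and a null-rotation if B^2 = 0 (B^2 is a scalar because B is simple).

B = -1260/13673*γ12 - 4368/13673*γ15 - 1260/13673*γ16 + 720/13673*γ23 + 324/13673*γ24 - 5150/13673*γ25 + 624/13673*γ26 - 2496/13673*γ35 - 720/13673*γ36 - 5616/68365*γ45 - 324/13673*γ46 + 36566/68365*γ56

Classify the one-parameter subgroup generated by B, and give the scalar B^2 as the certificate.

B^2 term by term: the squares give (-1260/13673)^2*(γ12)^2 + (-4368/13673)^2*(γ15)^2 + (-1260/13673)^2*(γ16)^2 + (720/13673)^2*(γ23)^2 + (324/13673)^2*(γ24)^2 + (-5150/13673)^2*(γ25)^2 + (624/13673)^2*(γ26)^2 + (-2496/13673)^2*(γ35)^2 + (-720/13673)^2*(γ36)^2 + (-5616/68365)^2*(γ45)^2 + (-324/13673)^2*(γ46)^2 + (36566/68365)^2*(γ56)^2 = 1587600/186950929*(-1) + 19079424/186950929*(+1) + 1587600/186950929*(+1) + 518400/186950929*(-1) + 104976/186950929*(-1) + 26522500/186950929*(+1) + 389376/186950929*(+1) + 6230016/186950929*(+1) + 518400/186950929*(+1) + 31539456/4673773225*(+1) + 104976/186950929*(+1) + 1337072356/4673773225*(-1) = 0 (each basis 2-blade squares to minus the product of its generators' squares); cross terms between blades sharing an index anticommute and cancel; the commuting (index-disjoint) pairs give grade-4 terms 2*c*c'*(blade product), which cancel blade by blade — γ1235: 6289920/186950929 - 6289920/186950929 = 0; γ1236: 1814400/186950929 - 1814400/186950929 = 0; γ1245: 2830464/186950929 - 2830464/186950929 = 0; γ1246: 816480/186950929 - 816480/186950929 = 0; γ1256: -18429264/186950929 + 5451264/186950929 + 12978000/186950929 = 0; γ1356: -6289920/186950929 + 6289920/186950929 = 0; γ1456: -2830464/186950929 + 2830464/186950929 = 0; γ2345: -1617408/186950929 + 1617408/186950929 = 0; γ2346: -466560/186950929 + 466560/186950929 = 0; γ2356: 10531008/186950929 - 7416000/186950929 - 3115008/186950929 = 0; γ2456: 23694768/934754645 - 3337200/186950929 - 7008768/934754645 = 0; γ3456: -1617408/186950929 + 1617408/186950929 = 0 — confirming B is simple. So B^2 = 0.
Answer: null-rotation, certificate B^2 = 0. One invariant decides it: the square 0 survives every conjugation, and its sign is exactly the classification.


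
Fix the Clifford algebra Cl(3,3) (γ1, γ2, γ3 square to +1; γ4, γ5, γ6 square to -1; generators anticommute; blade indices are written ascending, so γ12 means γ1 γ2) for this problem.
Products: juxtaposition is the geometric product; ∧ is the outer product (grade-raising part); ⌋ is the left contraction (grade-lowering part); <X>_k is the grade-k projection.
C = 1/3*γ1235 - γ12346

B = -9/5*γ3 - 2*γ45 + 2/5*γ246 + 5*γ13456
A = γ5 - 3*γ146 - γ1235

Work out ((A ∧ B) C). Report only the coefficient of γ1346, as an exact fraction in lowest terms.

step 1: 9/5*γ35 + 27/5*γ1346 + 2/5*γ2456
step 2: 27/5*γ2 + 3/5*γ12 - 2/5*γ135 + 2/15*γ1346 - 9/5*γ2456 - 9/5*γ12456
Answer: 2/15


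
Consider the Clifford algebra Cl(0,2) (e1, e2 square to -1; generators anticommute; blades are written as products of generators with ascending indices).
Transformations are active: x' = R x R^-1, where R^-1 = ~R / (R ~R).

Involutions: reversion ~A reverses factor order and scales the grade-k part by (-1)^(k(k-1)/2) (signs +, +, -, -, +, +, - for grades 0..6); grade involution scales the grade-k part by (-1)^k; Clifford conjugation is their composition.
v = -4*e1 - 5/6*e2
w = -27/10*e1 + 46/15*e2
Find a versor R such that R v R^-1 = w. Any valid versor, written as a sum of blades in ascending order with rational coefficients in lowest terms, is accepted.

A norm check does it: q(v) = q(w) = -601/36, hence R = v + w = -67/10*e1 + 67/30*e2 realises the map — parallel part kept, (v - w)/2 negated, v carried to w.
Answer: -67/10*e1 + 67/30*e2


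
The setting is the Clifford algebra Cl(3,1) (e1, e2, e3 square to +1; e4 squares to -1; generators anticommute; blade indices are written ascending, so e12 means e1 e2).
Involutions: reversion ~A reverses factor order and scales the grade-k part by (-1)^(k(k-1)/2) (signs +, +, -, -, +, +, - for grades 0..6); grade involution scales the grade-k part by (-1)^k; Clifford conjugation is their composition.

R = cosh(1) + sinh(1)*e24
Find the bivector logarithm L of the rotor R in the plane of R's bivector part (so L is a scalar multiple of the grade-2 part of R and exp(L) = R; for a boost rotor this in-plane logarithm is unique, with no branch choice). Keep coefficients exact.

The scalar part of R is cosh(1), which determines |rapidity| via cosh; the sign lives in the bivector part, and pairing them (bivector part over sinh of the rapidity = the plane) gives the unique in-plane L = rapidity * plane.
Concretely: cosh(rapidity) = cosh(1) gives rapidity = ±1, and since rapidity/sinh(rapidity) is even the sign is immaterial: L = (rapidity/sinh(rapidity)) * <R>_2 = (1/sinh(1)) * <R>_2.
Answer: e24


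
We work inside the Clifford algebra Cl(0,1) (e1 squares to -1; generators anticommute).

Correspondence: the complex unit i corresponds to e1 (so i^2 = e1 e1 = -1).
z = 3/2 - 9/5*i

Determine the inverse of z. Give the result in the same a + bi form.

In blades: z = 3/2 - 9/5*e1.
With qbar = 3/2 + 9/5*e1 (scalar fixed, mapped units negated), z qbar = 549/100 (the sum of squared coefficients), so z^-1 = qbar / (549/100) = 50/183 + 20/61*e1; translating back:
Answer: 50/183 + 20/61*i


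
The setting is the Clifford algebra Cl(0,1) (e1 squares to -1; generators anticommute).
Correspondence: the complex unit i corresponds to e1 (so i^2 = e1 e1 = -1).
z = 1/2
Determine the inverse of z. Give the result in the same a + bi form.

In blades: z = 1/2.
With qbar = 1/2 (scalar fixed, mapped units negated), z qbar = 1/4 (the sum of squared coefficients), so z^-1 = qbar / (1/4) = 2; translating back:
Answer: 2


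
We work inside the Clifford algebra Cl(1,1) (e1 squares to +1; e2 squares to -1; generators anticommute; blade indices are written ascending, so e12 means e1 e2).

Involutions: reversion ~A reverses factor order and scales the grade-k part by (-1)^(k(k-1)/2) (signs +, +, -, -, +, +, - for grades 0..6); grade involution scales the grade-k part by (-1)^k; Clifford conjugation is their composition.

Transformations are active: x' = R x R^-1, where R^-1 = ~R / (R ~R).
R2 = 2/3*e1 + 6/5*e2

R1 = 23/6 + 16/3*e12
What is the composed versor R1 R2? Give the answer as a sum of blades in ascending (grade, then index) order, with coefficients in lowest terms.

Distribute over the terms of R1 (each basis-blade product reordered to ascending indices, repeated generators contracted through their squares):
(23/6) R2 = 23/9*e1 + 23/5*e2
(16/3*e12) R2 = -32/5*e1 - 32/9*e2
Summing the partial products and collecting blades:
Answer: -173/45*e1 + 47/45*e2


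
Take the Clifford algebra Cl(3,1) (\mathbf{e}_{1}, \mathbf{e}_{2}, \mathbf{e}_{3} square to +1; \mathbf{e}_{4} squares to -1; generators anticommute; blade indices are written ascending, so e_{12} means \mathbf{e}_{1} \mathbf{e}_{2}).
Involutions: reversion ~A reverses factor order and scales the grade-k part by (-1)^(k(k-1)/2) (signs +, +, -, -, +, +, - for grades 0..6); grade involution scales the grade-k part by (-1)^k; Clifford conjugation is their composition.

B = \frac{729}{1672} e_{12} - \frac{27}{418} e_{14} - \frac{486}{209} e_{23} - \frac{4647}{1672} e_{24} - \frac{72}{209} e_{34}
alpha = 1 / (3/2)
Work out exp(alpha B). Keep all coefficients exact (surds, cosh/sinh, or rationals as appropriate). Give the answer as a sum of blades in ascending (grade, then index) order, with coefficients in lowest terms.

B^2 term by term: the squares give (\frac{729}{1672})^2*(e_{12})^2 + (-\frac{27}{418})^2*(e_{14})^2 + (-\frac{486}{209})^2*(e_{23})^2 + (-\frac{4647}{1672})^2*(e_{24})^2 + (-\frac{72}{209})^2*(e_{34})^2 = \frac{531441}{2795584}*(-1) + \frac{729}{174724}*(+1) + \frac{236196}{43681}*(-1) + \frac{21594609}{2795584}*(+1) + \frac{5184}{43681}*(+1) = \frac{9}{4} (each basis 2-blade squares to minus the product of its generators' squares); cross terms between blades sharing an index anticommute and cancel; the commuting (index-disjoint) pairs give grade-4 terms 2*c*c'*(blade product), which cancel blade by blade — e_{1234}: -\frac{13122}{43681} + \frac{13122}{43681} = 0 — confirming B is simple. So B^2 = \frac{9}{4}.
B^2 = \frac{9}{4} — the series telescopes hyperbolically here: l = \frac{3}{2}, alpha*l = 1, so exp(alpha B) = cosh(1) + (sinh(1)/(\frac{3}{2}))*B = \cosh{\left(1 \right)} + (\frac{2 \sinh{\left(1 \right)}}{3})*B.
Answer: \cosh{\left(1 \right)} + \frac{243 \sinh{\left(1 \right)}}{836} e_{12} - \frac{9 \sinh{\left(1 \right)}}{209} e_{14} - \frac{324 \sinh{\left(1 \right)}}{209} e_{23} - \frac{1549 \sinh{\left(1 \right)}}{836} e_{24} - \frac{48 \sinh{\left(1 \right)}}{209} e_{34}


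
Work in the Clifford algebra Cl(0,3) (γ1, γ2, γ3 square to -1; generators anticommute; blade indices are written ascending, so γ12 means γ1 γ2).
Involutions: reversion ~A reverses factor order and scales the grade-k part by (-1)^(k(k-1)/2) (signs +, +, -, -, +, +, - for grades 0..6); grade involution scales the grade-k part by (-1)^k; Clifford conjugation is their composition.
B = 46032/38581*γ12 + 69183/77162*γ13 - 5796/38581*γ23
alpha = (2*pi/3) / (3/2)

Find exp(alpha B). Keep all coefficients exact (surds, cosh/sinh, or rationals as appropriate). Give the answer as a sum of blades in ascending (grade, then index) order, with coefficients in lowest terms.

B^2 term by term: the squares give (46032/38581)^2*(γ12)^2 + (69183/77162)^2*(γ13)^2 + (-5796/38581)^2*(γ23)^2 = 2118945024/1488493561*(-1) + 4786287489/5953974244*(-1) + 33593616/1488493561*(-1) = -9/4 (each basis 2-blade squares to minus the product of its generators' squares); cross terms between blades sharing an index anticommute and cancel. So B^2 = -9/4.
B^2 = -9/4 — a negative square means the series sums to a rotation: l = 3/2, alpha*l = 2*pi/3, so exp(alpha B) = cos(2*pi/3) + (sin(2*pi/3)/(3/2))*B = -1/2 + (sqrt(3)/3)*B.
Answer: -1/2 + 15344*sqrt(3)/38581*γ12 + 23061*sqrt(3)/77162*γ13 - 1932*sqrt(3)/38581*γ23


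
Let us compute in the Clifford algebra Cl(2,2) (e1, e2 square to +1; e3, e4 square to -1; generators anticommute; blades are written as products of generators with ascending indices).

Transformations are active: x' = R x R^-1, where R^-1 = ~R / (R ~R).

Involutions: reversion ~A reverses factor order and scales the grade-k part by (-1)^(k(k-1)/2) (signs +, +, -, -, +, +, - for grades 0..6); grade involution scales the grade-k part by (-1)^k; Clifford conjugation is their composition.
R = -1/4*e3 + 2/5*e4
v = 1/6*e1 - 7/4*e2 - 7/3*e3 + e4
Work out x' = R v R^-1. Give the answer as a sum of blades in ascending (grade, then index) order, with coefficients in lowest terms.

~R = -1/4*e3 + 2/5*e4, and R ~R = -89/400, so R^-1 = ~R / (-89/400).
R v = -59/60 + 1/24*e1 e3 - 1/15*e1 e4 - 7/16*e2 e3 + 7/10*e2 e4 + 41/60*e3 e4
Answer: -1/6*e1 + 7/4*e2 + 11/89*e3 + 677/267*e4


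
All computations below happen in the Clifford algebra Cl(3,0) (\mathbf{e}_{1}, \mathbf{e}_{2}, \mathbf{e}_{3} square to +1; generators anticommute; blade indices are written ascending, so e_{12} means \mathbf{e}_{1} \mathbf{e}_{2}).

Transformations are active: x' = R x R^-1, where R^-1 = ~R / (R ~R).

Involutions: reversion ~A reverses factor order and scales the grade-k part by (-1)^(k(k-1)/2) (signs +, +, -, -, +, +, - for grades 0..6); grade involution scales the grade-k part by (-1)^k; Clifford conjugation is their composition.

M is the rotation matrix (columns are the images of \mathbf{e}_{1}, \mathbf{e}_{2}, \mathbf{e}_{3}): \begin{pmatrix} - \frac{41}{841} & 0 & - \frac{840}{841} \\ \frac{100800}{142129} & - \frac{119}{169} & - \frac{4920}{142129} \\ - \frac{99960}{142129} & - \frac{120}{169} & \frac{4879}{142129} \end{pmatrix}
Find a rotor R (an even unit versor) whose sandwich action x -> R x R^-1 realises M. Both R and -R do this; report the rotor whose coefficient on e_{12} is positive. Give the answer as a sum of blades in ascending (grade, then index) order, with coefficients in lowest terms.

Method: write R = a + b12*e_{12} + b13*e_{13} + b23*e_{23} with a^2 + b12^2 + b13^2 + b23^2 = 1 (so R^-1 = ~R). Expanding the columns R e_j ~R gives tr M = 4a^2 - 1 and, from the antisymmetric part, M21 - M12 = -4a*b12, M13 - M31 = 4a*b13, M32 - M23 = -4a*b23.
Here tr M = -\frac{102129}{142129}, so a^2 = (1 + tr M)/4 = \frac{10000}{142129} and a = ±\frac{100}{377}. Taking a = \frac{100}{377}: M21 - M12 = \frac{100800}{142129}, M13 - M31 = -\frac{42000}{142129}, M32 - M23 = -\frac{96000}{142129}, giving b12 = -\frac{252}{377}, b13 = -\frac{105}{377}, b23 = \frac{240}{377}, i.e. R = \frac{100}{377} - \frac{252}{377} e_{12} - \frac{105}{377} e_{13} + \frac{240}{377} e_{23}.
Its e_{12} coefficient is negative, so report the other preimage -R.
Answer: -\frac{100}{377} + \frac{252}{377} e_{12} + \frac{105}{377} e_{13} - \frac{240}{377} e_{23}. Key observation: the double cover Spin(3) -> SO(3) sends R and -R to the same matrix (trace -\frac{102129}{142129} here), so the stated sign of the e_{12} coefficient is what selects one sheet.


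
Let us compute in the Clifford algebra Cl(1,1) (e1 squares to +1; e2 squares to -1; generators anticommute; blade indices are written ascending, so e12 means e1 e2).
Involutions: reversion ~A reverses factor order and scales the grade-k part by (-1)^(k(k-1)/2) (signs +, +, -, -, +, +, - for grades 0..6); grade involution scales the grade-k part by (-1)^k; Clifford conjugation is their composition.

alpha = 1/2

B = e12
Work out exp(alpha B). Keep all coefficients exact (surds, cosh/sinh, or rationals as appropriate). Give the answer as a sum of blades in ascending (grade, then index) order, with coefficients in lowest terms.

B^2 = (1)^2*(e12)^2 = 1*(+1) = 1 (a basis 2-blade squares to minus the product of its generators' squares).
B^2 = 1 — the series telescopes hyperbolically here: l = 1, alpha*l = 1/2, so exp(alpha B) = cosh(1/2) + (sinh(1/2)/1)*B = cosh(1/2) + (sinh(1/2))*B.
Answer: cosh(1/2) + sinh(1/2)*e12


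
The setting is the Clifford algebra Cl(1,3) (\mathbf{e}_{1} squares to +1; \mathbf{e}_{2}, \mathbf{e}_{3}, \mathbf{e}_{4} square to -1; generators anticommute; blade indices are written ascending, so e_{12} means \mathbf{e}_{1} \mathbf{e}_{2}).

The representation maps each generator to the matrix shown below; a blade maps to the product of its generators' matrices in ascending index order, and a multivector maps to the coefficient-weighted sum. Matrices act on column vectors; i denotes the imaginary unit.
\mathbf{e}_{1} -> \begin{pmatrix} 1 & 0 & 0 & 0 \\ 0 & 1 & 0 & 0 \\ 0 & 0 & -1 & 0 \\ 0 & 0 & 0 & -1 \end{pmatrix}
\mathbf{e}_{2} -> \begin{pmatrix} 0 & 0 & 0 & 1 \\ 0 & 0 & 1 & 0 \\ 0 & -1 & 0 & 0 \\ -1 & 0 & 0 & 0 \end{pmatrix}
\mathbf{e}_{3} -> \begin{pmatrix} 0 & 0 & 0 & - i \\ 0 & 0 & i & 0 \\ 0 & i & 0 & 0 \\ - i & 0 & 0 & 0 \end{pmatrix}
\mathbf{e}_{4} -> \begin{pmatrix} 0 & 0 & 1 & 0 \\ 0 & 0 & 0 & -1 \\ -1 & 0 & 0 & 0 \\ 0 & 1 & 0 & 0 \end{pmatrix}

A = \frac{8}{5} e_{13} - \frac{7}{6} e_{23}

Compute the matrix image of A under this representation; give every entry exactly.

Bivector images (products of the table entries): rho(e_{13}) = rho(\mathbf{e}_{1})rho(\mathbf{e}_{3}) = \begin{pmatrix} 0 & 0 & 0 & - i \\ 0 & 0 & i & 0 \\ 0 & - i & 0 & 0 \\ i & 0 & 0 & 0 \end{pmatrix}; rho(e_{23}) = rho(\mathbf{e}_{2})rho(\mathbf{e}_{3}) = \begin{pmatrix} - i & 0 & 0 & 0 \\ 0 & i & 0 & 0 \\ 0 & 0 & - i & 0 \\ 0 & 0 & 0 & i \end{pmatrix}.
M = (\frac{8}{5})*rho(e_{13}) + (-\frac{7}{6})*rho(e_{23}), summed entrywise:
Answer: \begin{pmatrix} \frac{7 i}{6} & 0 & 0 & - \frac{8 i}{5} \\ 0 & - \frac{7 i}{6} & \frac{8 i}{5} & 0 \\ 0 & - \frac{8 i}{5} & \frac{7 i}{6} & 0 \\ \frac{8 i}{5} & 0 & 0 & - \frac{7 i}{6} \end{pmatrix}


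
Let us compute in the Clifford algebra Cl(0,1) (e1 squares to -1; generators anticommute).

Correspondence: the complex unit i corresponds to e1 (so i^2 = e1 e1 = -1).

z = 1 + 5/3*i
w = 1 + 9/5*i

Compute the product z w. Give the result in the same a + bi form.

In blades: z = 1 + 5/3*e1, w = 1 + 9/5*e1.
Distribute z over w term by term (generator squares from the signature, products reordered to ascending indices): (1)*w = 1 + 9/5*e1; (5/3*e1)*w = -3 + 5/3*e1.
Sum: -2 + 52/15*e1; translating back through the correspondence:
Answer: -2 + 52/15*i


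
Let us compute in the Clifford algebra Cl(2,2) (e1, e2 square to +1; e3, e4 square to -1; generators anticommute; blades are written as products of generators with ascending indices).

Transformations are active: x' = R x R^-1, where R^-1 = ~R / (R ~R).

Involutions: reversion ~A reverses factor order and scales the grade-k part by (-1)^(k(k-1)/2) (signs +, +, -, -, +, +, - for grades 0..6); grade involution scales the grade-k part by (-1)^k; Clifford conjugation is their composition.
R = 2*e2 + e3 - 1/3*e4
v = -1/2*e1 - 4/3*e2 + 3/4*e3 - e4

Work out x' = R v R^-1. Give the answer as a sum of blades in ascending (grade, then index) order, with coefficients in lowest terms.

~R = 2*e2 + e3 - 1/3*e4, and R ~R = 26/9, so R^-1 = ~R / (26/9).
R v = -15/4 + e1 e2 + 1/2*e1 e3 - 1/6*e1 e4 + 17/6*e2 e3 - 22/9*e2 e4 - 3/4*e3 e4
Answer: 1/2*e1 - 301/78*e2 - 87/26*e3 + 97/52*e4


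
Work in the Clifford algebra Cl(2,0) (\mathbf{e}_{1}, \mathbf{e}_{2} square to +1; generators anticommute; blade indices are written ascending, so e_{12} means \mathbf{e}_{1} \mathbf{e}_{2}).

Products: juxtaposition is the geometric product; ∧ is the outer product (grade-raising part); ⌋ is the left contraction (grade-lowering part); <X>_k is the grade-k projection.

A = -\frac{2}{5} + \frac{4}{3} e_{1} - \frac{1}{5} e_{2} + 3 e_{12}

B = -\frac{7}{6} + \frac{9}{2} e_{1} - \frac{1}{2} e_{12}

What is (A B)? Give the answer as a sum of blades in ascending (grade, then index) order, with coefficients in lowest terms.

step 1: \frac{239}{30} - \frac{311}{90} e_{1} - \frac{209}{15} e_{2} - \frac{12}{5} e_{12}
Answer: \frac{239}{30} - \frac{311}{90} e_{1} - \frac{209}{15} e_{2} - \frac{12}{5} e_{12}


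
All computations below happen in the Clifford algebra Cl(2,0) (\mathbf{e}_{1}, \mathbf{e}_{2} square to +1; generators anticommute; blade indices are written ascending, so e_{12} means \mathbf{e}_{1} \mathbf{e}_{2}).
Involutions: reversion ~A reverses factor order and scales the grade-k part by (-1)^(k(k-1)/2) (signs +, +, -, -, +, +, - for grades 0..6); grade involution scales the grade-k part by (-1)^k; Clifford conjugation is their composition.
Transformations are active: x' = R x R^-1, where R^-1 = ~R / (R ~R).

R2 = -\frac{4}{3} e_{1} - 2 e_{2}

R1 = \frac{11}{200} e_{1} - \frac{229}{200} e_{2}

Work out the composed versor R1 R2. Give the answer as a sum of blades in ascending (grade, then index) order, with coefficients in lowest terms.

Distribute over the terms of R1 (each basis-blade product reordered to ascending indices, repeated generators contracted through their squares):
(\frac{11}{200} e_{1}) R2 = -\frac{11}{150} - \frac{11}{100} e_{12}
(-\frac{229}{200} e_{2}) R2 = \frac{229}{100} - \frac{229}{150} e_{12}
Summing the partial products and collecting blades:
Answer: \frac{133}{60} - \frac{491}{300} e_{12}


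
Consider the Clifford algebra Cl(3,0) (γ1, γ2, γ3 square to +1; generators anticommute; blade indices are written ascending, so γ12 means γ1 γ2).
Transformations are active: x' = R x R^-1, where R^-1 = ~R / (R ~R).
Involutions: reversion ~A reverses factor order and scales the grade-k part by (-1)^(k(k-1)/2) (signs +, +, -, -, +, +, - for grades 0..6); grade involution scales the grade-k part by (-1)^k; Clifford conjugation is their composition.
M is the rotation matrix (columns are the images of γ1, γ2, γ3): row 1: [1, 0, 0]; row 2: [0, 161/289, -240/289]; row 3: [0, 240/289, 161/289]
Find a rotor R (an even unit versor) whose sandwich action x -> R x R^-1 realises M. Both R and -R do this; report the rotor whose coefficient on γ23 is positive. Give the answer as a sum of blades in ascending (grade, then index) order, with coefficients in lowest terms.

Method: write R = a + b12*γ12 + b13*γ13 + b23*γ23 with a^2 + b12^2 + b13^2 + b23^2 = 1 (so R^-1 = ~R). Expanding the columns R e_j ~R gives tr M = 4a^2 - 1 and, from the antisymmetric part, M21 - M12 = -4a*b12, M13 - M31 = 4a*b13, M32 - M23 = -4a*b23.
Here tr M = 611/289, so a^2 = (1 + tr M)/4 = 225/289 and a = ±15/17. Taking a = 15/17: M21 - M12 = 0, M13 - M31 = 0, M32 - M23 = 480/289, giving b12 = 0, b13 = 0, b23 = -8/17, i.e. R = 15/17 - 8/17*γ23.
Its γ23 coefficient is negative, so report the other preimage -R.
Answer: -15/17 + 8/17*γ23. Note: both R and -R realise this M (trace 611/289); the covering map identifies them, and the γ23-coefficient sign is the tie-breaker.


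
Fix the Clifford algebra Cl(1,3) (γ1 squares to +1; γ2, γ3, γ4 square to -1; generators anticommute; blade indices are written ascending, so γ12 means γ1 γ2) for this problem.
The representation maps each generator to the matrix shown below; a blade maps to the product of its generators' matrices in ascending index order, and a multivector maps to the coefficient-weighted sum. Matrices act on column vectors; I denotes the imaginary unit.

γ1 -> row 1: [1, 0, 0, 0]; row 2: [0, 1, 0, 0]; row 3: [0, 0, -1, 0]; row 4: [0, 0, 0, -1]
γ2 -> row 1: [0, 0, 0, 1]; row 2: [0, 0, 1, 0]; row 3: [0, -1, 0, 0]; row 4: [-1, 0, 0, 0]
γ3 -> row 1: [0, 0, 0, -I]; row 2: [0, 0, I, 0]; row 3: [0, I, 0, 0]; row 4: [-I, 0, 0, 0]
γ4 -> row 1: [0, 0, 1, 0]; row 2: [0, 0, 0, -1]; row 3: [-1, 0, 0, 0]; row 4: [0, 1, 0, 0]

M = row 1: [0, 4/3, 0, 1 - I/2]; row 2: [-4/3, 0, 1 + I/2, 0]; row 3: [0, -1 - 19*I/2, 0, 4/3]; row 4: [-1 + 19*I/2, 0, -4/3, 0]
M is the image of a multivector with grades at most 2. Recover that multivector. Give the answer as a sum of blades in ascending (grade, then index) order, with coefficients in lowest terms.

Method: the blade images are trace-orthogonal — tr(rho(e_A) rho(e_B)^-1) = 4 if A = B and 0 otherwise — and rho(e_A)^-1 = (e_A)^2 * rho(e_A) with (e_A)^2 = +1 or -1, so the coefficient of e_A in the preimage is (e_A)^2 * tr(M rho(e_A))/4.
Nonzero projections over blades of grade <= 2: γ2: (γ2)^2 = -1, tr(M rho(γ2)) = -4, coefficient 1; γ3: (γ3)^2 = -1, tr(M rho(γ3)) = 18, coefficient -9/2; γ13: (γ13)^2 = +1, tr(M rho(γ13)) = 20, coefficient 5; γ24: (γ24)^2 = -1, tr(M rho(γ24)) = -16/3, coefficient 4/3. Every other blade of grade <= 2 projects to 0.
Answer: γ2 - 9/2*γ3 + 5*γ13 + 4/3*γ24


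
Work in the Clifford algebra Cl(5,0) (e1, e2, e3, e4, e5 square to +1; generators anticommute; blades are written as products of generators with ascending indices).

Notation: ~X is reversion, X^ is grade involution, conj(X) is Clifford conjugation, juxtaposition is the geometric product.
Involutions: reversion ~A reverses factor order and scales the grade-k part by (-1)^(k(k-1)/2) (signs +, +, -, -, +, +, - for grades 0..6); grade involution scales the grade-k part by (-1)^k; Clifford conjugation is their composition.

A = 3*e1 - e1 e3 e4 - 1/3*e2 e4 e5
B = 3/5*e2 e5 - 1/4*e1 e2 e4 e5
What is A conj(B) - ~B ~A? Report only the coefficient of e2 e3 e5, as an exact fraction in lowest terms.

first term: 1/12*e1 + 1/5*e4 - 9/5*e1 e2 e5 + 1/4*e2 e3 e5 - 3/4*e2 e4 e5 + 3/5*e1 e2 e3 e4 e5
second term: 1/12*e1 - 1/5*e4 - 9/5*e1 e2 e5 - 1/4*e2 e3 e5 + 3/4*e2 e4 e5 - 3/5*e1 e2 e3 e4 e5
Answer: 1/2


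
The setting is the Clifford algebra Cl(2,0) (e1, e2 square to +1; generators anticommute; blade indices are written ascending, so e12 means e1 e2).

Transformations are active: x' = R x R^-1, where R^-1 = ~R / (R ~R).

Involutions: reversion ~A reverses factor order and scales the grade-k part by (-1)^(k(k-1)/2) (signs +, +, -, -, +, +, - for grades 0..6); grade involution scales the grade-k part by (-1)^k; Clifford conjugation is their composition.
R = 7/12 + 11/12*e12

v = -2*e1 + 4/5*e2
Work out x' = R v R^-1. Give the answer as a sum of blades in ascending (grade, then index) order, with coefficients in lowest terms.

~R = 7/12 - 11/12*e12, and R ~R = 85/72, so R^-1 = ~R / (85/72).
R v = -13/30*e1 + 23/10*e2
Answer: 668/425*e1 + 626/425*e2


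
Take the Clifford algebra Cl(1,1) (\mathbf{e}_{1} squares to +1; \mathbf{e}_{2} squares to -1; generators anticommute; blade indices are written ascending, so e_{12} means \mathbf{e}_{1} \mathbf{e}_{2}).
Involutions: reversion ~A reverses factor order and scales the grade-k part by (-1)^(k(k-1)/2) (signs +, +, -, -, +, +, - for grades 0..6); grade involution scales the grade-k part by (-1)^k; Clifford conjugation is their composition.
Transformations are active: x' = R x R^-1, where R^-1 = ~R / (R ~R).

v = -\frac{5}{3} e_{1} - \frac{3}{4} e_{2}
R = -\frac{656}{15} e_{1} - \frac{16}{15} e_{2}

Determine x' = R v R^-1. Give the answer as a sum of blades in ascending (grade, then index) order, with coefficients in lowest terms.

~R = -\frac{656}{15} e_{1} - \frac{16}{15} e_{2}, and R ~R = \frac{28672}{15}, so R^-1 = ~R / (\frac{28672}{15}).
R v = \frac{3244}{45} + \frac{1396}{45} e_{12}
Answer: -\frac{16451}{10080} e_{1} + \frac{6749}{10080} e_{2}


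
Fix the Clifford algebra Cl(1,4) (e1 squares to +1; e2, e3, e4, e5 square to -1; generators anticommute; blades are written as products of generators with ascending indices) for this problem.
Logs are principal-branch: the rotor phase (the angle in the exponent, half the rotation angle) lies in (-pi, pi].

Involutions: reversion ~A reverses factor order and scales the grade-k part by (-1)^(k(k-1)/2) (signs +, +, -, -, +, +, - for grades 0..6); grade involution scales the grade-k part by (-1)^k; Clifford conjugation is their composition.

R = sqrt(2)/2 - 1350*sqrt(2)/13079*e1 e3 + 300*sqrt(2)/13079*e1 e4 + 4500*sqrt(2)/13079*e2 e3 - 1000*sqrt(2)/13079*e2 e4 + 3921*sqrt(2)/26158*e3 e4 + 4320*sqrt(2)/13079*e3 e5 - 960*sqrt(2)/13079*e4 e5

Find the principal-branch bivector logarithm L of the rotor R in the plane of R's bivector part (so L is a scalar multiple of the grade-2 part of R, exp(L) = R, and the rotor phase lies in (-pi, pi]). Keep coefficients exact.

The scalar part of R is sqrt(2)/2, which fixes the principal-branch rotor phase; the unit plane is then the bivector part divided by the sine of that phase, and L is that plane scaled by the phase.
Concretely: cos(phase) = sqrt(2)/2 gives phase = ±pi/4, and since phase/sin(phase) is even the sign is immaterial: L = (phase/sin(phase)) * <R>_2 = (sqrt(2)*pi/4) * <R>_2.
Answer: -675*pi/13079*e1 e3 + 150*pi/13079*e1 e4 + 2250*pi/13079*e2 e3 - 500*pi/13079*e2 e4 + 3921*pi/52316*e3 e4 + 2160*pi/13079*e3 e5 - 480*pi/13079*e4 e5


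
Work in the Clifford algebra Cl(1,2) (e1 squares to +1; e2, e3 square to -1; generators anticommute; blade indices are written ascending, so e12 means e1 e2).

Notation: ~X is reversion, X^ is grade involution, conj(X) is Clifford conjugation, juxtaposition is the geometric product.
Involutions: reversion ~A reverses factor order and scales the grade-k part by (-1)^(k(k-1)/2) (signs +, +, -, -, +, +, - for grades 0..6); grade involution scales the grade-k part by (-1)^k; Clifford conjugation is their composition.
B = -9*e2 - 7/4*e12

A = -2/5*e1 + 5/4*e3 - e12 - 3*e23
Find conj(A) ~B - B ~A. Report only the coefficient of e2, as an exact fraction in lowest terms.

first term: 7/4 + 9*e1 + 7/10*e2 - 27*e3 - 18/5*e12 + 21/4*e13 - 45/4*e23 - 35/16*e123
second term: -7/4 - 9*e1 - 7/10*e2 + 27*e3 - 18/5*e12 + 21/4*e13 - 45/4*e23 - 35/16*e123
Answer: 7/5
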